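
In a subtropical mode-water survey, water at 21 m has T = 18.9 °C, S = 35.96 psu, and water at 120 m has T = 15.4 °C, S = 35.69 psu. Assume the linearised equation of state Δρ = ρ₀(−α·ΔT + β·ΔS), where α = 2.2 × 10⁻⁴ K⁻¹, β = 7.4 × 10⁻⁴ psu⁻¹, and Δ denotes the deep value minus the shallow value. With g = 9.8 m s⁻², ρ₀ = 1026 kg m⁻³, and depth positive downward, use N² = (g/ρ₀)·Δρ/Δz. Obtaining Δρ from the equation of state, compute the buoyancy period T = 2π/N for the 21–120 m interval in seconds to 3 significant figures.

ΔT = -3.5 K, ΔS = -0.27 psu (deep − shallow).
Δρ/ρ₀ = −αΔT + βΔS = 7.70 × 10⁻⁴ − 1.998 × 10⁻⁴ = 5.702 × 10⁻⁴, so Δρ ≈ 0.5850 kg m⁻³.
N² = (g/ρ₀)·Δρ/Δz = g·(Δρ/ρ₀)/Δz = 9.8 × 5.702 × 10⁻⁴ / 99 = 5.6444 × 10⁻⁵ s⁻².
N = √(5.6444 × 10⁻⁵) = 7.5129 × 10⁻³ rad s⁻¹ → T = 2π/N = 836.32 s ≈ 836 s.

836 s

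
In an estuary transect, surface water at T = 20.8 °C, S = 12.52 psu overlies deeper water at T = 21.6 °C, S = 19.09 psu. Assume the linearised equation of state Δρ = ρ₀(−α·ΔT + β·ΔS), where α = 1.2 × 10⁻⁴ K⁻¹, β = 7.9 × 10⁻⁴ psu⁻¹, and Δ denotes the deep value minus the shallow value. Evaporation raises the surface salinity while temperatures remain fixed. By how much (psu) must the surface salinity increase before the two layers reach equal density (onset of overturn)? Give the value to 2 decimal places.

Neutral buoyancy requires −α(T_deep − T_surf) + β(S_deep − S_surf′) = 0.
S_surf′ = S_deep − (α/β)·ΔT = 19.09 − (1.2 × 10⁻⁴/7.9 × 10⁻⁴)·(+0.8) = 18.9685 psu.
Increase required: 18.9685 − 12.52 = 6.4485 psu.

6.45 psu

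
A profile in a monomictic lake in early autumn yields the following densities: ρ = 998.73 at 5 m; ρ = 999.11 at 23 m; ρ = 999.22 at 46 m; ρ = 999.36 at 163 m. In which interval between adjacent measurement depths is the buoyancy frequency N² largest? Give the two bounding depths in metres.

Compute the density gradient over each adjacent pair:
  5–23 m: Δρ/Δz = 0.38/18 = 0.021 kg m⁻⁴
  23–46 m: Δρ/Δz = 0.11/23 = 4.8 × 10⁻³ kg m⁻⁴
  46–163 m: Δρ/Δz = 0.14/117 = 1.2 × 10⁻³ kg m⁻⁴
The largest gradient is in the 5–23 m interval — the pycnocline.

5–23 m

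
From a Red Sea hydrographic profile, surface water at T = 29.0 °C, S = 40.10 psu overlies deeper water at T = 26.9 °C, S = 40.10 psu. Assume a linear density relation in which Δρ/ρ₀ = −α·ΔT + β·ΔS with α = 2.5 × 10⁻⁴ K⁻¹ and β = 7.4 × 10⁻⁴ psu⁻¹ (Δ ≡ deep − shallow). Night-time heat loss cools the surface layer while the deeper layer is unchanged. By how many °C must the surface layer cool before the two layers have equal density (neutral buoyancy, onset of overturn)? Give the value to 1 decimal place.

Neutral buoyancy requires Δρ = 0, i.e. −α(T_deep − T_surf′) + β(S_deep − S_surf) = 0.
T_surf′ = T_deep − (β/α)·ΔS = 26.9 − (7.4 × 10⁻⁴/2.5 × 10⁻⁴)·(+0.00) = 26.900 °C.
Cooling required: 29.0 − (26.900) = 2.100 °C.

2.1 °C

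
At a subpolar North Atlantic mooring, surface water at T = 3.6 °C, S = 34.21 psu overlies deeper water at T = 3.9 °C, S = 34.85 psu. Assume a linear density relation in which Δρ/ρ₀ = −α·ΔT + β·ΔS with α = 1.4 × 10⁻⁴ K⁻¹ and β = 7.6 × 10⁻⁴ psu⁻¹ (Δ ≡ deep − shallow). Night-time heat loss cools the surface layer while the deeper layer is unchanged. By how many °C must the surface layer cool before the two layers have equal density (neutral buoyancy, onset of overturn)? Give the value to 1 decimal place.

3.2 °C

Neutral buoyancy requires Δρ = 0, i.e. −α(T_deep − T_surf′) + β(S_deep − S_surf) = 0.
T_surf′ = T_deep − (β/α)·ΔS = 3.9 − (7.6 × 10⁻⁴/1.4 × 10⁻⁴)·(+0.64) = 0.426 °C.
Cooling required: 3.6 − (0.426) = 3.174 °C.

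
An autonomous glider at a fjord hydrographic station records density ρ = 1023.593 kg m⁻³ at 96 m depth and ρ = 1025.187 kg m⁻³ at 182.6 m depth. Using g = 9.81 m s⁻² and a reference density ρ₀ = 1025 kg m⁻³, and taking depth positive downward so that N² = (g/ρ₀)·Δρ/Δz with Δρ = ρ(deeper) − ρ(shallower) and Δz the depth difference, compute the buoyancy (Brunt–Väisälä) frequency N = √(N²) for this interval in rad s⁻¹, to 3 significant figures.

Δρ = 1025.187 − 1023.593 = 1.594 kg m⁻³ over Δz = 182.6 − 96 = 86.6 m.
N² = (9.81/1025) × (1.594/86.6) = 1.7616 × 10⁻⁴ s⁻².
N = √(1.7616 × 10⁻⁴) = 0.013273 rad s⁻¹ ≈ 0.0133 rad s⁻¹.

0.0133 rad s⁻¹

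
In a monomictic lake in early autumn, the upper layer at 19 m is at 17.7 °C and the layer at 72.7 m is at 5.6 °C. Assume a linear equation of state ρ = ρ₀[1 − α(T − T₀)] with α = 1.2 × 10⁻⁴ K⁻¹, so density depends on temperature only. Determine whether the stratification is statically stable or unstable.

stable

ΔT = 5.6 − 17.7 = -12.1 K, so Δρ/ρ₀ = −αΔT = 1.452 × 10⁻³.
Δρ/ρ₀ > 0, so Δρ > 0: deeper water is denser → statically stable.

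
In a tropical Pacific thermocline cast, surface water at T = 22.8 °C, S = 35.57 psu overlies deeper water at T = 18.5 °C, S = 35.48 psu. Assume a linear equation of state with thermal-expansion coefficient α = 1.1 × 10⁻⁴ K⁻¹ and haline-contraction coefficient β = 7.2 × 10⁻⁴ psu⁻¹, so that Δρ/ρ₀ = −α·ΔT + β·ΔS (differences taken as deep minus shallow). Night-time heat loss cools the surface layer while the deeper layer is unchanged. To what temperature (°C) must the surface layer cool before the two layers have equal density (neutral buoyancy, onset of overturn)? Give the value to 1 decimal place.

19.1 °C

Neutral buoyancy requires Δρ = 0, i.e. −α(T_deep − T_surf′) + β(S_deep − S_surf) = 0.
T_surf′ = T_deep − (β/α)·ΔS = 18.5 − (7.2 × 10⁻⁴/1.1 × 10⁻⁴)·(-0.09) = 19.089 °C.
Cooling required: 22.8 − (19.089) = 3.711 °C.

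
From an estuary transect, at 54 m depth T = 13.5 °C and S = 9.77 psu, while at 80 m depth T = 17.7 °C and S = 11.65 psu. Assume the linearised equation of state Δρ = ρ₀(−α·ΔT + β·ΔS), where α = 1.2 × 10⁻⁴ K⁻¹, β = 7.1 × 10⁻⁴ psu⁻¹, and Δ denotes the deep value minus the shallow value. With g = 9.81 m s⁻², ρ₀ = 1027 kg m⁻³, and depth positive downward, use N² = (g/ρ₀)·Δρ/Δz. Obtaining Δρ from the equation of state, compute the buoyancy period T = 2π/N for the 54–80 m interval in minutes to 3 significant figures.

5.91 min

ΔT = +4.2 K, ΔS = +1.88 psu (deep − shallow).
Δρ/ρ₀ = −αΔT + βΔS = -5.04 × 10⁻⁴ + 1.3348 × 10⁻³ = 8.308 × 10⁻⁴, so Δρ ≈ 0.8532 kg m⁻³.
N² = (g/ρ₀)·Δρ/Δz = g·(Δρ/ρ₀)/Δz = 9.81 × 8.308 × 10⁻⁴ / 26 = 3.1347 × 10⁻⁴ s⁻².
N = √(3.1347 × 10⁻⁴) = 0.017705 rad s⁻¹ → T = 2π/N = 354.88 s = 5.9147 min ≈ 5.91 min.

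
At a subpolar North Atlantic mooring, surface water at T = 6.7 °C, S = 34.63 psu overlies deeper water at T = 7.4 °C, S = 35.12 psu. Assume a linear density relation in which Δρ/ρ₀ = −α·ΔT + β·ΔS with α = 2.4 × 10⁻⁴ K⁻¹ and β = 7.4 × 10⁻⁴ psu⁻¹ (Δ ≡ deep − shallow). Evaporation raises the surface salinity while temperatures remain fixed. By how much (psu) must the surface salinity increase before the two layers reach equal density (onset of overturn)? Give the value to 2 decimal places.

Neutral buoyancy requires −α(T_deep − T_surf) + β(S_deep − S_surf′) = 0.
S_surf′ = S_deep − (α/β)·ΔT = 35.12 − (2.4 × 10⁻⁴/7.4 × 10⁻⁴)·(+0.7) = 34.8930 psu.
Increase required: 34.8930 − 34.63 = 0.2630 psu.

0.26 psu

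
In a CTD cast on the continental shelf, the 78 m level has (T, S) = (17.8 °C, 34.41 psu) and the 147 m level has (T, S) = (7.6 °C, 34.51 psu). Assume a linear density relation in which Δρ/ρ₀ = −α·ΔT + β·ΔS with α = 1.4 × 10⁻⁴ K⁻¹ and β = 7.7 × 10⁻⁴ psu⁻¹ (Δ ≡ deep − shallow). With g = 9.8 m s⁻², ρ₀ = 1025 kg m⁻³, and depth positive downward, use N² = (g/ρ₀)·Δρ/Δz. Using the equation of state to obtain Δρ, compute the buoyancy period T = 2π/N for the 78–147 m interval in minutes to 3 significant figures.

7.16 min

ΔT = -10.2 K, ΔS = +0.10 psu (deep − shallow).
Δρ/ρ₀ = −αΔT + βΔS = 1.428 × 10⁻³ + 7.70 × 10⁻⁵ = 1.505 × 10⁻³, so Δρ ≈ 1.543 kg m⁻³.
N² = (g/ρ₀)·Δρ/Δz = g·(Δρ/ρ₀)/Δz = 9.8 × 1.505 × 10⁻³ / 69 = 2.1375 × 10⁻⁴ s⁻².
N = √(2.1375 × 10⁻⁴) = 0.014620 rad s⁻¹ → T = 2π/N = 429.77 s = 7.1628 min ≈ 7.16 min.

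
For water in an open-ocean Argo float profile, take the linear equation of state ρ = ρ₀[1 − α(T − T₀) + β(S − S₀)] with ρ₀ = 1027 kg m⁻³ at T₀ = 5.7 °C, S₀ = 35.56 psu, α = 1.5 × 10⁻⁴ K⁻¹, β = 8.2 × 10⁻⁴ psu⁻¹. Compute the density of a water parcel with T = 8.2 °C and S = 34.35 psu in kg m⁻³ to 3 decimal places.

T − T₀ = +2.5 K, S − S₀ = -1.21 psu.
Bracket = 1 − α·(+2.5) + β·(-1.21) = 1 + (-1.3672 × 10⁻³) = 0.9986328.
ρ = 1027 × 0.9986328 = 1025.596 kg m⁻³.

1025.596 kg m⁻³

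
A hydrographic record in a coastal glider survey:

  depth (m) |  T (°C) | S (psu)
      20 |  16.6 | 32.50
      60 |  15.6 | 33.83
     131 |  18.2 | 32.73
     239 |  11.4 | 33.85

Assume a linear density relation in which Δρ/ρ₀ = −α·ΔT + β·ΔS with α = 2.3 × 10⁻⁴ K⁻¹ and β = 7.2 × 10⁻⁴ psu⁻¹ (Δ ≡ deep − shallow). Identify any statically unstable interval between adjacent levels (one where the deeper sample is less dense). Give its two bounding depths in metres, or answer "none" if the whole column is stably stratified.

60–131 m

Evaluate Δρ/ρ₀ = −αΔT + βΔS across each adjacent pair:
  20–60 m: −αΔT+βΔS = −(2.3 × 10⁻⁴)(-1.0)+(7.2 × 10⁻⁴)(+1.33) = 1.2 × 10⁻³ → stable
  60–131 m: −αΔT+βΔS = −(2.3 × 10⁻⁴)(+2.6)+(7.2 × 10⁻⁴)(-1.10) = -1.4 × 10⁻³ → UNSTABLE
  131–239 m: −αΔT+βΔS = −(2.3 × 10⁻⁴)(-6.8)+(7.2 × 10⁻⁴)(+1.12) = 2.4 × 10⁻³ → stable
The 60–131 m interval has Δρ < 0: lighter water underlies denser water.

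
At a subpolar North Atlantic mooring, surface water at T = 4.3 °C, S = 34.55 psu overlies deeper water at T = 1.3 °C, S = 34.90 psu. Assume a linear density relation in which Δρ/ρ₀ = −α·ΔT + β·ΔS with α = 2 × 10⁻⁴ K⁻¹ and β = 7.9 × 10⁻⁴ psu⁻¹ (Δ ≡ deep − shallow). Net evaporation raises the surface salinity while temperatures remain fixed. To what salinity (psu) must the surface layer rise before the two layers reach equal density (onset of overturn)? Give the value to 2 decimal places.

35.66 psu

Neutral buoyancy requires −α(T_deep − T_surf) + β(S_deep − S_surf′) = 0.
S_surf′ = S_deep − (α/β)·ΔT = 34.90 − (2 × 10⁻⁴/7.9 × 10⁻⁴)·(-3.0) = 35.6595 psu.
Increase required: 35.6595 − 34.55 = 1.1095 psu.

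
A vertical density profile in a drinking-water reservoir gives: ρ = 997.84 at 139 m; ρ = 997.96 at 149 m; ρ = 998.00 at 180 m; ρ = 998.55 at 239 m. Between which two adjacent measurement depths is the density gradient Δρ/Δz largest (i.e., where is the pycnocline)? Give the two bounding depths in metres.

139–149 m

Compute the density gradient over each adjacent pair:
  139–149 m: Δρ/Δz = 0.12/10 = 0.012 kg m⁻⁴
  149–180 m: Δρ/Δz = 0.04/31 = 1.3 × 10⁻³ kg m⁻⁴
  180–239 m: Δρ/Δz = 0.55/59 = 9.3 × 10⁻³ kg m⁻⁴
The largest gradient is in the 139–149 m interval — the pycnocline.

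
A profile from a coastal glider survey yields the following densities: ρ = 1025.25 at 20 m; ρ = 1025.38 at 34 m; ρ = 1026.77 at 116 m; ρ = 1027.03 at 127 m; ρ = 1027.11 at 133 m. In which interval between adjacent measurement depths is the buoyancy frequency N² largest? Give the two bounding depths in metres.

116–127 m

Compute the density gradient over each adjacent pair:
  20–34 m: Δρ/Δz = 0.13/14 = 9.3 × 10⁻³ kg m⁻⁴
  34–116 m: Δρ/Δz = 1.39/82 = 0.017 kg m⁻⁴
  116–127 m: Δρ/Δz = 0.26/11 = 0.024 kg m⁻⁴
  127–133 m: Δρ/Δz = 0.08/6 = 0.013 kg m⁻⁴
The largest gradient is in the 116–127 m interval — the pycnocline.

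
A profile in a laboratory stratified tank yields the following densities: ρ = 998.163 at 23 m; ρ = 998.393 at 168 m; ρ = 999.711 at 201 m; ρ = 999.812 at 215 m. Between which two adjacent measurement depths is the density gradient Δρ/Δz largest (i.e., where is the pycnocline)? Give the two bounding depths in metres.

168–201 m

Compute the density gradient over each adjacent pair:
  23–168 m: Δρ/Δz = 0.230/145 = 1.6 × 10⁻³ kg m⁻⁴
  168–201 m: Δρ/Δz = 1.318/33 = 0.040 kg m⁻⁴
  201–215 m: Δρ/Δz = 0.101/14 = 7.2 × 10⁻³ kg m⁻⁴
The largest gradient is in the 168–201 m interval — the pycnocline.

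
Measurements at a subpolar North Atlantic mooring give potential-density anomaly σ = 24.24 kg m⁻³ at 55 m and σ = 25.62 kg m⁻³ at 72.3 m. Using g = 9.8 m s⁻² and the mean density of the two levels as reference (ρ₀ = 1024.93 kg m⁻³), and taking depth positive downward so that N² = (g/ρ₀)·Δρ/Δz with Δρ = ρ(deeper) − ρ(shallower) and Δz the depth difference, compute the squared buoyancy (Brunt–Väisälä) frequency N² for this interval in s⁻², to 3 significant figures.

7.63 × 10⁻⁴ s⁻²

Δρ = 1025.62 − 1024.24 = 1.38 kg m⁻³ over Δz = 72.3 − 55 = 17.3 m.
N² = (9.8/1024.93) × (1.38/17.3) = 7.6272 × 10⁻⁴ s⁻² ≈ 7.63 × 10⁻⁴ s⁻².
N² > 0, so the interval is statically stable.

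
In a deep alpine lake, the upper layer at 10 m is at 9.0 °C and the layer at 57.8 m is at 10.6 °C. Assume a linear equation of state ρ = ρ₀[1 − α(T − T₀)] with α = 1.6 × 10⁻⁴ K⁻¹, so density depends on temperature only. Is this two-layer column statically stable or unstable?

unstable

ΔT = 10.6 − 9.0 = +1.6 K, so Δρ/ρ₀ = −αΔT = -2.56 × 10⁻⁴.
Δρ/ρ₀ < 0, so Δρ < 0: deeper water is lighter → statically unstable; the column would overturn.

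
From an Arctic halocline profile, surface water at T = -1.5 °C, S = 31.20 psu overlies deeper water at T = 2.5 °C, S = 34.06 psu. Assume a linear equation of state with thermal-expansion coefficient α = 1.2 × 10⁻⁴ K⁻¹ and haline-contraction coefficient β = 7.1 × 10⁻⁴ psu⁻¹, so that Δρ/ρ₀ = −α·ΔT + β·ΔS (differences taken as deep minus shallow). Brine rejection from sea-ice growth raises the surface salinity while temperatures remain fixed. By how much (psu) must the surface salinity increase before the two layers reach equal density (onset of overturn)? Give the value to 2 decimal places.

Neutral buoyancy requires −α(T_deep − T_surf) + β(S_deep − S_surf′) = 0.
S_surf′ = S_deep − (α/β)·ΔT = 34.06 − (1.2 × 10⁻⁴/7.1 × 10⁻⁴)·(+4.0) = 33.3839 psu.
Increase required: 33.3839 − 31.20 = 2.1839 psu.

2.18 psu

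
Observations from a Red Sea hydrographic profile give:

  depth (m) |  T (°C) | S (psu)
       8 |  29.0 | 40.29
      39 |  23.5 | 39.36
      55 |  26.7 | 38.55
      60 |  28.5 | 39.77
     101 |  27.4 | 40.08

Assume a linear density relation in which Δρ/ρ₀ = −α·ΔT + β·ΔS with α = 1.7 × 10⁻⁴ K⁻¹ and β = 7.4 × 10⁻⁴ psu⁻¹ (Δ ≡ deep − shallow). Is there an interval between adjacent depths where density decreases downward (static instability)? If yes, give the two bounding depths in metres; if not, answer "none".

39–55 m

Evaluate Δρ/ρ₀ = −αΔT + βΔS across each adjacent pair:
  8–39 m: −αΔT+βΔS = −(1.7 × 10⁻⁴)(-5.5)+(7.4 × 10⁻⁴)(-0.93) = 2.5 × 10⁻⁴ → stable
  39–55 m: −αΔT+βΔS = −(1.7 × 10⁻⁴)(+3.2)+(7.4 × 10⁻⁴)(-0.81) = -1.1 × 10⁻³ → UNSTABLE
  55–60 m: −αΔT+βΔS = −(1.7 × 10⁻⁴)(+1.8)+(7.4 × 10⁻⁴)(+1.22) = 6.0 × 10⁻⁴ → stable
  60–101 m: −αΔT+βΔS = −(1.7 × 10⁻⁴)(-1.1)+(7.4 × 10⁻⁴)(+0.31) = 4.2 × 10⁻⁴ → stable
The 39–55 m interval has Δρ < 0: lighter water underlies denser water.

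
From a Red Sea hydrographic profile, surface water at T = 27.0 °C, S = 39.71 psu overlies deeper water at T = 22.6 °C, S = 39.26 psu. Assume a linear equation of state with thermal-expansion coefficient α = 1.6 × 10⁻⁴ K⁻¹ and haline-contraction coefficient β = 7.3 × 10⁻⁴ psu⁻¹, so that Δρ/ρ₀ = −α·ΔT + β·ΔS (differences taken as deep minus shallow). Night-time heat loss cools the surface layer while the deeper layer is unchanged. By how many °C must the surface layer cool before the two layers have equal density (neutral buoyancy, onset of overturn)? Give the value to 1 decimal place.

2.3 °C

Neutral buoyancy requires Δρ = 0, i.e. −α(T_deep − T_surf′) + β(S_deep − S_surf) = 0.
T_surf′ = T_deep − (β/α)·ΔS = 22.6 − (7.3 × 10⁻⁴/1.6 × 10⁻⁴)·(-0.45) = 24.653 °C.
Cooling required: 27.0 − (24.653) = 2.347 °C.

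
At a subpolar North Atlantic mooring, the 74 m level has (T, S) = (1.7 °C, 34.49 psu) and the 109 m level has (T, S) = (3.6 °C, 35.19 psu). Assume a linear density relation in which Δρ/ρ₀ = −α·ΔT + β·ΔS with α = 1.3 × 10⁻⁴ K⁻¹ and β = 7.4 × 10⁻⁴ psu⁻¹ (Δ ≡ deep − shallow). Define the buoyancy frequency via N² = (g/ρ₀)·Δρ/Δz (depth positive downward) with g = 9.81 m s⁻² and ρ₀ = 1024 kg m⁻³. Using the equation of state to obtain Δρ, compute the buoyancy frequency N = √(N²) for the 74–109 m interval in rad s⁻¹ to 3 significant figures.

ΔT = +1.9 K, ΔS = +0.70 psu (deep − shallow).
Δρ/ρ₀ = −αΔT + βΔS = -2.47 × 10⁻⁴ + 5.18 × 10⁻⁴ = 2.71 × 10⁻⁴, so Δρ ≈ 0.2775 kg m⁻³.
N² = (g/ρ₀)·Δρ/Δz = g·(Δρ/ρ₀)/Δz = 9.81 × 2.71 × 10⁻⁴ / 35 = 7.5957 × 10⁻⁵ s⁻².
N = √(7.5957 × 10⁻⁵) = 8.7153 × 10⁻³ rad s⁻¹ ≈ 8.72 × 10⁻³ rad s⁻¹.

8.72 × 10⁻³ rad s⁻¹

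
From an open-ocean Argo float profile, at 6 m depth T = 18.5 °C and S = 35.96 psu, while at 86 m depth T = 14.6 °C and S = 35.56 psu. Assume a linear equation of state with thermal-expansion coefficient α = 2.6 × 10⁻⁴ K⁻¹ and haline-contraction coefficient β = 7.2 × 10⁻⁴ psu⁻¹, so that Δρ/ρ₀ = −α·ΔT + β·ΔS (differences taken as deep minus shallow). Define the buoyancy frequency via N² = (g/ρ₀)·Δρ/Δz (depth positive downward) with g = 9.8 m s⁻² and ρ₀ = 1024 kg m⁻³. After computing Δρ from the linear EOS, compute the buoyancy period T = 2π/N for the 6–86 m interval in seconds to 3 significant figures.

666 s

ΔT = -3.9 K, ΔS = -0.40 psu (deep − shallow).
Δρ/ρ₀ = −αΔT + βΔS = 1.014 × 10⁻³ − 2.88 × 10⁻⁴ = 7.26 × 10⁻⁴, so Δρ ≈ 0.7434 kg m⁻³.
N² = (g/ρ₀)·Δρ/Δz = g·(Δρ/ρ₀)/Δz = 9.8 × 7.26 × 10⁻⁴ / 80 = 8.8935 × 10⁻⁵ s⁻².
N = √(8.8935 × 10⁻⁵) = 9.4305 × 10⁻³ rad s⁻¹ → T = 2π/N = 666.26 s ≈ 666 s.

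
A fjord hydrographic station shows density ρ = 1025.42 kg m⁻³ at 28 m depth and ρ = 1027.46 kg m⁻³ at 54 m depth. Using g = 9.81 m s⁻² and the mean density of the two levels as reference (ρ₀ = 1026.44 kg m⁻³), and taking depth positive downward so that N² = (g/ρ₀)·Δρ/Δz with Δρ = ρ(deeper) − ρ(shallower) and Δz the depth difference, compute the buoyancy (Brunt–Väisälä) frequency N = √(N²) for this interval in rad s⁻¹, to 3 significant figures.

0.0274 rad s⁻¹

Δρ = 1027.46 − 1025.42 = 2.04 kg m⁻³ over Δz = 54 − 28 = 26 m.
N² = (9.81/1026.44) × (2.04/26) = 7.4988 × 10⁻⁴ s⁻².
N = √(7.4988 × 10⁻⁴) = 0.027384 rad s⁻¹ ≈ 0.0274 rad s⁻¹.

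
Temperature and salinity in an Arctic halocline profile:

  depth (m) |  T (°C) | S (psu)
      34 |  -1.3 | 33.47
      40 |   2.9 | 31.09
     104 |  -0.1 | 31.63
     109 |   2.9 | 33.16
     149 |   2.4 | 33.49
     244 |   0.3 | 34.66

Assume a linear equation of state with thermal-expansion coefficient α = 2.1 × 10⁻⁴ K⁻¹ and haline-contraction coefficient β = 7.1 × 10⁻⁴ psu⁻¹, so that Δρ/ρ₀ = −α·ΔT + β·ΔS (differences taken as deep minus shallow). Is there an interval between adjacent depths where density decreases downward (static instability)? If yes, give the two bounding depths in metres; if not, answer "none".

34–40 m

Evaluate Δρ/ρ₀ = −αΔT + βΔS across each adjacent pair:
  34–40 m: −αΔT+βΔS = −(2.1 × 10⁻⁴)(+4.2)+(7.1 × 10⁻⁴)(-2.38) = -2.6 × 10⁻³ → UNSTABLE
  40–104 m: −αΔT+βΔS = −(2.1 × 10⁻⁴)(-3.0)+(7.1 × 10⁻⁴)(+0.54) = 1.0 × 10⁻³ → stable
  104–109 m: −αΔT+βΔS = −(2.1 × 10⁻⁴)(+3.0)+(7.1 × 10⁻⁴)(+1.53) = 4.6 × 10⁻⁴ → stable
  109–149 m: −αΔT+βΔS = −(2.1 × 10⁻⁴)(-0.5)+(7.1 × 10⁻⁴)(+0.33) = 3.4 × 10⁻⁴ → stable
  149–244 m: −αΔT+βΔS = −(2.1 × 10⁻⁴)(-2.1)+(7.1 × 10⁻⁴)(+1.17) = 1.3 × 10⁻³ → stable
The 34–40 m interval has Δρ < 0: lighter water underlies denser water.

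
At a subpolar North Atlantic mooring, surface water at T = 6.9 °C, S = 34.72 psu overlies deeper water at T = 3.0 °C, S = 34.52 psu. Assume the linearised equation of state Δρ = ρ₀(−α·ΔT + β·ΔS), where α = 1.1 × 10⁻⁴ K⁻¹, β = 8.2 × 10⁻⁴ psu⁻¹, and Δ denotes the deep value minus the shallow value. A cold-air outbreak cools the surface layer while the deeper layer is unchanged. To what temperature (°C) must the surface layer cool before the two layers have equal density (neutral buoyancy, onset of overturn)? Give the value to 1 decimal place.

4.5 °C

Neutral buoyancy requires Δρ = 0, i.e. −α(T_deep − T_surf′) + β(S_deep − S_surf) = 0.
T_surf′ = T_deep − (β/α)·ΔS = 3.0 − (8.2 × 10⁻⁴/1.1 × 10⁻⁴)·(-0.20) = 4.491 °C.
Cooling required: 6.9 − (4.491) = 2.409 °C.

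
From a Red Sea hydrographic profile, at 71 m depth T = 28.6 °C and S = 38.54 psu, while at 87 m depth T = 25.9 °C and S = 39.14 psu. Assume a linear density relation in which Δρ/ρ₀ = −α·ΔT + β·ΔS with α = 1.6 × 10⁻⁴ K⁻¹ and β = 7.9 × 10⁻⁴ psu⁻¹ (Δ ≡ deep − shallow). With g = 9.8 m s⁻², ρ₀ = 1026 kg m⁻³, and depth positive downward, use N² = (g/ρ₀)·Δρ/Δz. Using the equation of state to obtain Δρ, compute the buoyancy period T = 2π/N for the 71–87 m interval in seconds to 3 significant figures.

267 s

ΔT = -2.7 K, ΔS = +0.60 psu (deep − shallow).
Δρ/ρ₀ = −αΔT + βΔS = 4.32 × 10⁻⁴ + 4.74 × 10⁻⁴ = 9.06 × 10⁻⁴, so Δρ ≈ 0.9296 kg m⁻³.
N² = (g/ρ₀)·Δρ/Δz = g·(Δρ/ρ₀)/Δz = 9.8 × 9.06 × 10⁻⁴ / 16 = 5.5493 × 10⁻⁴ s⁻².
N = √(5.5493 × 10⁻⁴) = 0.023557 rad s⁻¹ → T = 2π/N = 266.72 s ≈ 267 s.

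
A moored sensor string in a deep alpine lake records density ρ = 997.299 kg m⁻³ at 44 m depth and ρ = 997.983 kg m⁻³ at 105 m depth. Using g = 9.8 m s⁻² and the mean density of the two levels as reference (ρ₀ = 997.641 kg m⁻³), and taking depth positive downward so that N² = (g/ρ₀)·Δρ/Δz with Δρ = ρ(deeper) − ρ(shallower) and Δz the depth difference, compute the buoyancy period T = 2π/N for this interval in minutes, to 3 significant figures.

9.98 min

Δρ = 997.983 − 997.299 = 0.684 kg m⁻³ over Δz = 105 − 44 = 61 m.
N² = (9.8/997.641) × (0.684/61) = 1.1015 × 10⁻⁴ s⁻².
N = √(1.1015 × 10⁻⁴) = 0.010495 rad s⁻¹, so T = 2π/N = 598.68 s = 9.9780 min ≈ 9.98 min.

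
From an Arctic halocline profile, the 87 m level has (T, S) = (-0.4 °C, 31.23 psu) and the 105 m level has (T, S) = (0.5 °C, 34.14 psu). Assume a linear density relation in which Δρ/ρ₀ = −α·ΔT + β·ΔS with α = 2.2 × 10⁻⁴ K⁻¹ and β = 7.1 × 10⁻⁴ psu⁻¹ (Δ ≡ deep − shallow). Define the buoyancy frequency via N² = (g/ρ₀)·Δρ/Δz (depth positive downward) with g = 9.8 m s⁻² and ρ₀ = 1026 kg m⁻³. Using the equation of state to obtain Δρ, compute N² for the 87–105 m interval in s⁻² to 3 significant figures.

ΔT = +0.9 K, ΔS = +2.91 psu (deep − shallow).
Δρ/ρ₀ = −αΔT + βΔS = -1.98 × 10⁻⁴ + 2.0661 × 10⁻³ = 1.8681 × 10⁻³, so Δρ ≈ 1.917 kg m⁻³.
N² = (g/ρ₀)·Δρ/Δz = g·(Δρ/ρ₀)/Δz = 9.8 × 1.8681 × 10⁻³ / 18 = 1.0171 × 10⁻³ s⁻² ≈ 1.02 × 10⁻³ s⁻².

1.02 × 10⁻³ s⁻²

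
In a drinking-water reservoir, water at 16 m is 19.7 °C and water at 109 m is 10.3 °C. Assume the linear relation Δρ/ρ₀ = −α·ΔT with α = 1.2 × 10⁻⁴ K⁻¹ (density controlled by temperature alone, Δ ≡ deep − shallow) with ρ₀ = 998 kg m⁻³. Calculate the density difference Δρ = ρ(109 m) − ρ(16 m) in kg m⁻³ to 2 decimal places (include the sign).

+1.13 kg m⁻³

ΔT = -9.4 K, Δρ/ρ₀ = −αΔT = 1.128 × 10⁻³.
Δρ = 998 × (1.128 × 10⁻³) = +1.13 kg m⁻³.
Positive Δρ: denser below, stable.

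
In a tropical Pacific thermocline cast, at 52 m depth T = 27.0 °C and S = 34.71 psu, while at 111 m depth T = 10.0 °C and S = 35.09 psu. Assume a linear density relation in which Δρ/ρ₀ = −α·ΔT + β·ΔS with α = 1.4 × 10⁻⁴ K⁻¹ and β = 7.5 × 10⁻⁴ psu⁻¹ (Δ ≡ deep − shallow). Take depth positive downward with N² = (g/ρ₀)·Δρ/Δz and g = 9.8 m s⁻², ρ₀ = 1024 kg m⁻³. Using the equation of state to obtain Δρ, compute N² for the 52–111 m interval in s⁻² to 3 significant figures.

4.43 × 10⁻⁴ s⁻²

ΔT = -17.0 K, ΔS = +0.38 psu (deep − shallow).
Δρ/ρ₀ = −αΔT + βΔS = 2.38 × 10⁻³ + 2.85 × 10⁻⁴ = 2.665 × 10⁻³, so Δρ ≈ 2.729 kg m⁻³.
N² = (g/ρ₀)·Δρ/Δz = g·(Δρ/ρ₀)/Δz = 9.8 × 2.665 × 10⁻³ / 59 = 4.4266 × 10⁻⁴ s⁻² ≈ 4.43 × 10⁻⁴ s⁻².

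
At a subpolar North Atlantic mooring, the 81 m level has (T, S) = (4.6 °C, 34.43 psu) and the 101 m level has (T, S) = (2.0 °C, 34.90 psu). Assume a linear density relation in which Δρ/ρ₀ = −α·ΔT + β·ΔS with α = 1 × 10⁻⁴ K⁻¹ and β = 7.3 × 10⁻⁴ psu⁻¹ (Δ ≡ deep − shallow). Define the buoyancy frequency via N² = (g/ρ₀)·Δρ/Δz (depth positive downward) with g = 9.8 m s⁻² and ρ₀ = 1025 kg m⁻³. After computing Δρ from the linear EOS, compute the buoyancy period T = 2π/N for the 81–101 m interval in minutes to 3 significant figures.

ΔT = -2.6 K, ΔS = +0.47 psu (deep − shallow).
Δρ/ρ₀ = −αΔT + βΔS = 2.60 × 10⁻⁴ + 3.431 × 10⁻⁴ = 6.031 × 10⁻⁴, so Δρ ≈ 0.6182 kg m⁻³.
N² = (g/ρ₀)·Δρ/Δz = g·(Δρ/ρ₀)/Δz = 9.8 × 6.031 × 10⁻⁴ / 20 = 2.9552 × 10⁻⁴ s⁻².
N = √(2.9552 × 10⁻⁴) = 0.017191 rad s⁻¹ → T = 2π/N = 365.49 s = 6.0915 min ≈ 6.09 min.

6.09 min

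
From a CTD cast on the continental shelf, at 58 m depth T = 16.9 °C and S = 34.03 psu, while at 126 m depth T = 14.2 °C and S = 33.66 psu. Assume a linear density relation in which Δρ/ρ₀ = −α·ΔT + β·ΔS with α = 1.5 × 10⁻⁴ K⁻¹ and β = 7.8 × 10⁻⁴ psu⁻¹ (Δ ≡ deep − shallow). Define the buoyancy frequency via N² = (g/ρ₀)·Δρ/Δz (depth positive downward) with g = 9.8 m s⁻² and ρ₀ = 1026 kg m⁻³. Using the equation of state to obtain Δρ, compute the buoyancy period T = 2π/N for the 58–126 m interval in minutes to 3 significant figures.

ΔT = -2.7 K, ΔS = -0.37 psu (deep − shallow).
Δρ/ρ₀ = −αΔT + βΔS = 4.05 × 10⁻⁴ − 2.886 × 10⁻⁴ = 1.164 × 10⁻⁴, so Δρ ≈ 0.1194 kg m⁻³.
N² = (g/ρ₀)·Δρ/Δz = g·(Δρ/ρ₀)/Δz = 9.8 × 1.164 × 10⁻⁴ / 68 = 1.6775 × 10⁻⁵ s⁻².
N = √(1.6775 × 10⁻⁵) = 4.0957 × 10⁻³ rad s⁻¹ → T = 2π/N = 1.5341 × 10³ s = 25.568 min ≈ 25.6 min.

25.6 min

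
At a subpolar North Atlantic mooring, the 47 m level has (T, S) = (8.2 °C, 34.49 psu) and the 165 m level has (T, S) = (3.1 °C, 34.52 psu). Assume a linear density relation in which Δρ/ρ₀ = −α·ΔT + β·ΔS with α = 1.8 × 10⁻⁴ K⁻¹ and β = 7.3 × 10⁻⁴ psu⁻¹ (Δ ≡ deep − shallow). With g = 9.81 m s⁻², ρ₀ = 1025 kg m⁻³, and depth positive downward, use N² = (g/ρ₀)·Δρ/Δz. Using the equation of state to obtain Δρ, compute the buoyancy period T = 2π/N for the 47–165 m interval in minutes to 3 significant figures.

ΔT = -5.1 K, ΔS = +0.03 psu (deep − shallow).
Δρ/ρ₀ = −αΔT + βΔS = 9.18 × 10⁻⁴ + 2.19 × 10⁻⁵ = 9.399 × 10⁻⁴, so Δρ ≈ 0.9634 kg m⁻³.
N² = (g/ρ₀)·Δρ/Δz = g·(Δρ/ρ₀)/Δz = 9.81 × 9.399 × 10⁻⁴ / 118 = 7.8139 × 10⁻⁵ s⁻².
N = √(7.8139 × 10⁻⁵) = 8.8396 × 10⁻³ rad s⁻¹ → T = 2π/N = 710.80 s = 11.847 min ≈ 11.8 min.

11.8 min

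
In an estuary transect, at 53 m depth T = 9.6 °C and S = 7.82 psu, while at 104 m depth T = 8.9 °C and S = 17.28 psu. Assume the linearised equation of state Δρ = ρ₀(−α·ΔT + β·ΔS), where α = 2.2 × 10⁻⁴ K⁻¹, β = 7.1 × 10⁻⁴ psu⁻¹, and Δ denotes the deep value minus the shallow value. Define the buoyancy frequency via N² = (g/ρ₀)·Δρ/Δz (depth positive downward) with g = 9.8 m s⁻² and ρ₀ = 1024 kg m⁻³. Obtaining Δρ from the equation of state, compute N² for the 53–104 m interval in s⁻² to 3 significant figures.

ΔT = -0.7 K, ΔS = +9.46 psu (deep − shallow).
Δρ/ρ₀ = −αΔT + βΔS = 1.54 × 10⁻⁴ + 6.7166 × 10⁻³ = 6.8706 × 10⁻³, so Δρ ≈ 7.035 kg m⁻³.
N² = (g/ρ₀)·Δρ/Δz = g·(Δρ/ρ₀)/Δz = 9.8 × 6.8706 × 10⁻³ / 51 = 1.3202 × 10⁻³ s⁻² ≈ 1.32 × 10⁻³ s⁻².

1.32 × 10⁻³ s⁻²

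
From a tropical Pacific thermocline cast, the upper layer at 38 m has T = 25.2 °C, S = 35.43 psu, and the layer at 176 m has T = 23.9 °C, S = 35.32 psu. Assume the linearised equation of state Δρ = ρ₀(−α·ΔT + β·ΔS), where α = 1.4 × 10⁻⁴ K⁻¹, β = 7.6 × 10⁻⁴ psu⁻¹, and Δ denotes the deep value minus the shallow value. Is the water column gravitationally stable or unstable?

stable

ΔT = 23.9 − 25.2 = -1.3 K and ΔS = 35.32 − 35.43 = -0.11 psu (deep − shallow).
−αΔT = 1.82 × 10⁻⁴; βΔS = -8.36 × 10⁻⁵; sum Δρ/ρ₀ = 9.84 × 10⁻⁵.
Δρ/ρ₀ > 0, so Δρ > 0: deeper water is denser → statically stable.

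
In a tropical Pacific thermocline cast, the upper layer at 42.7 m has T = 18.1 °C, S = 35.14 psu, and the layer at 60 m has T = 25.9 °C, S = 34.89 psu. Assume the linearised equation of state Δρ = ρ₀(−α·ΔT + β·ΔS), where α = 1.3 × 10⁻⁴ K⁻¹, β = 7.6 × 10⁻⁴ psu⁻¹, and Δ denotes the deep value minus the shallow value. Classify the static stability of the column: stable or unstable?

ΔT = 25.9 − 18.1 = +7.8 K and ΔS = 34.89 − 35.14 = -0.25 psu (deep − shallow).
−αΔT = -1.014 × 10⁻³; βΔS = -1.90 × 10⁻⁴; sum Δρ/ρ₀ = -1.204 × 10⁻³.
Δρ/ρ₀ < 0, so Δρ < 0: deeper water is lighter → statically unstable; the column would overturn.

unstable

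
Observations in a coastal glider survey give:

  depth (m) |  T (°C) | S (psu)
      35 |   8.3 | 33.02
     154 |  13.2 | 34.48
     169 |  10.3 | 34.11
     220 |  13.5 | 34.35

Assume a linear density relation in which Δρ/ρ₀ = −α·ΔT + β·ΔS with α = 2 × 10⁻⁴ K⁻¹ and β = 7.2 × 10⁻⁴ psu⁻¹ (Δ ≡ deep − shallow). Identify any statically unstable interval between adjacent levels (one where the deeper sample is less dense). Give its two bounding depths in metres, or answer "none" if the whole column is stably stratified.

Evaluate Δρ/ρ₀ = −αΔT + βΔS across each adjacent pair:
  35–154 m: −αΔT+βΔS = −(2 × 10⁻⁴)(+4.9)+(7.2 × 10⁻⁴)(+1.46) = 7.1 × 10⁻⁵ → stable
  154–169 m: −αΔT+βΔS = −(2 × 10⁻⁴)(-2.9)+(7.2 × 10⁻⁴)(-0.37) = 3.1 × 10⁻⁴ → stable
  169–220 m: −αΔT+βΔS = −(2 × 10⁻⁴)(+3.2)+(7.2 × 10⁻⁴)(+0.24) = -4.7 × 10⁻⁴ → UNSTABLE
The 169–220 m interval has Δρ < 0: lighter water underlies denser water.

169–220 m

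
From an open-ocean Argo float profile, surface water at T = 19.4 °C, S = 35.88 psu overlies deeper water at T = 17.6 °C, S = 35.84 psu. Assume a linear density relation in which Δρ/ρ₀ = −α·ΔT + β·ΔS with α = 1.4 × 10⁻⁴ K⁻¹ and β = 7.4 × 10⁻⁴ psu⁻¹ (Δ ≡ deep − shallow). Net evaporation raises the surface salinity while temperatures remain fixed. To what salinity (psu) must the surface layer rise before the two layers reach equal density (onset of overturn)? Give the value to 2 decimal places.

36.18 psu

Neutral buoyancy requires −α(T_deep − T_surf) + β(S_deep − S_surf′) = 0.
S_surf′ = S_deep − (α/β)·ΔT = 35.84 − (1.4 × 10⁻⁴/7.4 × 10⁻⁴)·(-1.8) = 36.1805 psu.
Increase required: 36.1805 − 35.88 = 0.3005 psu.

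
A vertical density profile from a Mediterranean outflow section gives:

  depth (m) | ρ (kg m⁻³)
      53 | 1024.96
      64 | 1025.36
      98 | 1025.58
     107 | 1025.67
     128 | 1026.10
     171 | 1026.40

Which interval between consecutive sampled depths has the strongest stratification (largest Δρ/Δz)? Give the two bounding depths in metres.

53–64 m

Compute the density gradient over each adjacent pair:
  53–64 m: Δρ/Δz = 0.40/11 = 0.036 kg m⁻⁴
  64–98 m: Δρ/Δz = 0.22/34 = 6.5 × 10⁻³ kg m⁻⁴
  98–107 m: Δρ/Δz = 0.09/9 = 0.010 kg m⁻⁴
  107–128 m: Δρ/Δz = 0.43/21 = 0.020 kg m⁻⁴
  128–171 m: Δρ/Δz = 0.30/43 = 7.0 × 10⁻³ kg m⁻⁴
The largest gradient is in the 53–64 m interval — the pycnocline.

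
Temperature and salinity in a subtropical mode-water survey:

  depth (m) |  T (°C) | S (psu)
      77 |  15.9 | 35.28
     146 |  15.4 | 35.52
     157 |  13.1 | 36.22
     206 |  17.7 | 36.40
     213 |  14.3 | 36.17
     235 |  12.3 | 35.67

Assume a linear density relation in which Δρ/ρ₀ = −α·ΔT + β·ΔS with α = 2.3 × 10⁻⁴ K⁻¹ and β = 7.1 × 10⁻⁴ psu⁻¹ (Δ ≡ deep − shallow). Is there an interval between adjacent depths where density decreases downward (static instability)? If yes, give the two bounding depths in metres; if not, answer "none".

Evaluate Δρ/ρ₀ = −αΔT + βΔS across each adjacent pair:
  77–146 m: −αΔT+βΔS = −(2.3 × 10⁻⁴)(-0.5)+(7.1 × 10⁻⁴)(+0.24) = 2.9 × 10⁻⁴ → stable
  146–157 m: −αΔT+βΔS = −(2.3 × 10⁻⁴)(-2.3)+(7.1 × 10⁻⁴)(+0.70) = 1.0 × 10⁻³ → stable
  157–206 m: −αΔT+βΔS = −(2.3 × 10⁻⁴)(+4.6)+(7.1 × 10⁻⁴)(+0.18) = -9.3 × 10⁻⁴ → UNSTABLE
  206–213 m: −αΔT+βΔS = −(2.3 × 10⁻⁴)(-3.4)+(7.1 × 10⁻⁴)(-0.23) = 6.2 × 10⁻⁴ → stable
  213–235 m: −αΔT+βΔS = −(2.3 × 10⁻⁴)(-2.0)+(7.1 × 10⁻⁴)(-0.50) = 1.1 × 10⁻⁴ → stable
The 157–206 m interval has Δρ < 0: lighter water underlies denser water.

157–206 m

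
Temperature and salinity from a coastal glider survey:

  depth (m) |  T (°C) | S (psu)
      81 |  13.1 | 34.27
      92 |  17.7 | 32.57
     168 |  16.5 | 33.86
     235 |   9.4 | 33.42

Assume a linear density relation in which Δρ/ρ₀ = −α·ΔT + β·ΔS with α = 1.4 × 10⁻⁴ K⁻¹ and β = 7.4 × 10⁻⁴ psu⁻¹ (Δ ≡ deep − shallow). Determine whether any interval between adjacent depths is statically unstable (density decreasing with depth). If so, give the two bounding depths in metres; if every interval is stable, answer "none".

Evaluate Δρ/ρ₀ = −αΔT + βΔS across each adjacent pair:
  81–92 m: −αΔT+βΔS = −(1.4 × 10⁻⁴)(+4.6)+(7.4 × 10⁻⁴)(-1.70) = -1.9 × 10⁻³ → UNSTABLE
  92–168 m: −αΔT+βΔS = −(1.4 × 10⁻⁴)(-1.2)+(7.4 × 10⁻⁴)(+1.29) = 1.1 × 10⁻³ → stable
  168–235 m: −αΔT+βΔS = −(1.4 × 10⁻⁴)(-7.1)+(7.4 × 10⁻⁴)(-0.44) = 6.7 × 10⁻⁴ → stable
The 81–92 m interval has Δρ < 0: lighter water underlies denser water.

81–92 m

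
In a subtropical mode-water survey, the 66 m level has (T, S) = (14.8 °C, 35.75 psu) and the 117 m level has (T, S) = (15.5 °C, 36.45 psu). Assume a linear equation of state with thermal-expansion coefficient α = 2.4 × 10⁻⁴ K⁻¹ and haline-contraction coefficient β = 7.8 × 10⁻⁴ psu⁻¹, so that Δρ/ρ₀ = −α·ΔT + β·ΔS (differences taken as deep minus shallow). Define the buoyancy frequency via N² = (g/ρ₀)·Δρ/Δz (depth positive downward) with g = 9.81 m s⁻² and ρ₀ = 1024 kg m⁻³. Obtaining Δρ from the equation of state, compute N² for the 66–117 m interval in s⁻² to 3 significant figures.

ΔT = +0.7 K, ΔS = +0.70 psu (deep − shallow).
Δρ/ρ₀ = −αΔT + βΔS = -1.68 × 10⁻⁴ + 5.46 × 10⁻⁴ = 3.78 × 10⁻⁴, so Δρ ≈ 0.3871 kg m⁻³.
N² = (g/ρ₀)·Δρ/Δz = g·(Δρ/ρ₀)/Δz = 9.81 × 3.78 × 10⁻⁴ / 51 = 7.2709 × 10⁻⁵ s⁻² ≈ 7.27 × 10⁻⁵ s⁻².

7.27 × 10⁻⁵ s⁻²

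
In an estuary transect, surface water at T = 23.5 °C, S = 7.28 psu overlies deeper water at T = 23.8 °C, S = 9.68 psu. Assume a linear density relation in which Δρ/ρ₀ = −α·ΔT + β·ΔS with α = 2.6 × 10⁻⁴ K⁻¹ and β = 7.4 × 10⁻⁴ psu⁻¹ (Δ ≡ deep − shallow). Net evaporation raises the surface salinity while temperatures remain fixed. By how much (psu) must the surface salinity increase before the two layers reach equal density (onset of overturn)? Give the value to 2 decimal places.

2.29 psu

Neutral buoyancy requires −α(T_deep − T_surf) + β(S_deep − S_surf′) = 0.
S_surf′ = S_deep − (α/β)·ΔT = 9.68 − (2.6 × 10⁻⁴/7.4 × 10⁻⁴)·(+0.3) = 9.5746 psu.
Increase required: 9.5746 − 7.28 = 2.2946 psu.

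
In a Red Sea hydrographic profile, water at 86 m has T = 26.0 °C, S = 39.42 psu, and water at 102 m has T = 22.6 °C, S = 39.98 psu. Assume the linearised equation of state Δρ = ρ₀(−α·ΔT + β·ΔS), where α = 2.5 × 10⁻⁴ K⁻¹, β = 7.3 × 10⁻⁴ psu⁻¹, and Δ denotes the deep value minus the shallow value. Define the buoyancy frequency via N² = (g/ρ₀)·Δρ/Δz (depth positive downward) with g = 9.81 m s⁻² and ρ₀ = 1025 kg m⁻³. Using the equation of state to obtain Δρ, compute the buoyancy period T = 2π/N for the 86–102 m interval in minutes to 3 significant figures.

ΔT = -3.4 K, ΔS = +0.56 psu (deep − shallow).
Δρ/ρ₀ = −αΔT + βΔS = 8.50 × 10⁻⁴ + 4.088 × 10⁻⁴ = 1.2588 × 10⁻³, so Δρ ≈ 1.290 kg m⁻³.
N² = (g/ρ₀)·Δρ/Δz = g·(Δρ/ρ₀)/Δz = 9.81 × 1.2588 × 10⁻³ / 16 = 7.7180 × 10⁻⁴ s⁻².
N = √(7.7180 × 10⁻⁴) = 0.027781 rad s⁻¹ → T = 2π/N = 226.17 s = 3.7695 min ≈ 3.77 min.

3.77 min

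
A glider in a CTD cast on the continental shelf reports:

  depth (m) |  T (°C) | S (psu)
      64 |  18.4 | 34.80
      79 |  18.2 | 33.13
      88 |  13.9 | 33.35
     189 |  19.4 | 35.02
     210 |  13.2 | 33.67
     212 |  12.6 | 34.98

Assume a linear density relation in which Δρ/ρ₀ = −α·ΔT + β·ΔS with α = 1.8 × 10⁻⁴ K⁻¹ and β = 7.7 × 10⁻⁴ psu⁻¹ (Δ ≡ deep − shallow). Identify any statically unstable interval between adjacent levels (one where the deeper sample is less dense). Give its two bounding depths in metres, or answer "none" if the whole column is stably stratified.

64–79 m

Evaluate Δρ/ρ₀ = −αΔT + βΔS across each adjacent pair:
  64–79 m: −αΔT+βΔS = −(1.8 × 10⁻⁴)(-0.2)+(7.7 × 10⁻⁴)(-1.67) = -1.2 × 10⁻³ → UNSTABLE
  79–88 m: −αΔT+βΔS = −(1.8 × 10⁻⁴)(-4.3)+(7.7 × 10⁻⁴)(+0.22) = 9.4 × 10⁻⁴ → stable
  88–189 m: −αΔT+βΔS = −(1.8 × 10⁻⁴)(+5.5)+(7.7 × 10⁻⁴)(+1.67) = 3.0 × 10⁻⁴ → stable
  189–210 m: −αΔT+βΔS = −(1.8 × 10⁻⁴)(-6.2)+(7.7 × 10⁻⁴)(-1.35) = 7.6 × 10⁻⁵ → stable
  210–212 m: −αΔT+βΔS = −(1.8 × 10⁻⁴)(-0.6)+(7.7 × 10⁻⁴)(+1.31) = 1.1 × 10⁻³ → stable
The 64–79 m interval has Δρ < 0: lighter water underlies denser water.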